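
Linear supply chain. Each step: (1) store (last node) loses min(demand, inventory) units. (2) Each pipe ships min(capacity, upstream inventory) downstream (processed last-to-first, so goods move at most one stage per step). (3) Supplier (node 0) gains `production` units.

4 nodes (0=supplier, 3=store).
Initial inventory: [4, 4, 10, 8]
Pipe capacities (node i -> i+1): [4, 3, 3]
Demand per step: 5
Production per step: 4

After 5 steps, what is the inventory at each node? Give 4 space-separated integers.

Step 1: demand=5,sold=5 ship[2->3]=3 ship[1->2]=3 ship[0->1]=4 prod=4 -> inv=[4 5 10 6]
Step 2: demand=5,sold=5 ship[2->3]=3 ship[1->2]=3 ship[0->1]=4 prod=4 -> inv=[4 6 10 4]
Step 3: demand=5,sold=4 ship[2->3]=3 ship[1->2]=3 ship[0->1]=4 prod=4 -> inv=[4 7 10 3]
Step 4: demand=5,sold=3 ship[2->3]=3 ship[1->2]=3 ship[0->1]=4 prod=4 -> inv=[4 8 10 3]
Step 5: demand=5,sold=3 ship[2->3]=3 ship[1->2]=3 ship[0->1]=4 prod=4 -> inv=[4 9 10 3]

4 9 10 3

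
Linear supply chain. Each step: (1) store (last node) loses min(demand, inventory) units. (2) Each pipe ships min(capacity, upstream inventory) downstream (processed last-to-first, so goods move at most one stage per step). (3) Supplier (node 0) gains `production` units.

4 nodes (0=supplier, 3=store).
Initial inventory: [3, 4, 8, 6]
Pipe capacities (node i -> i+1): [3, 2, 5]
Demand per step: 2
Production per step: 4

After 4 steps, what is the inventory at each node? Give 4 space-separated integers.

Step 1: demand=2,sold=2 ship[2->3]=5 ship[1->2]=2 ship[0->1]=3 prod=4 -> inv=[4 5 5 9]
Step 2: demand=2,sold=2 ship[2->3]=5 ship[1->2]=2 ship[0->1]=3 prod=4 -> inv=[5 6 2 12]
Step 3: demand=2,sold=2 ship[2->3]=2 ship[1->2]=2 ship[0->1]=3 prod=4 -> inv=[6 7 2 12]
Step 4: demand=2,sold=2 ship[2->3]=2 ship[1->2]=2 ship[0->1]=3 prod=4 -> inv=[7 8 2 12]

7 8 2 12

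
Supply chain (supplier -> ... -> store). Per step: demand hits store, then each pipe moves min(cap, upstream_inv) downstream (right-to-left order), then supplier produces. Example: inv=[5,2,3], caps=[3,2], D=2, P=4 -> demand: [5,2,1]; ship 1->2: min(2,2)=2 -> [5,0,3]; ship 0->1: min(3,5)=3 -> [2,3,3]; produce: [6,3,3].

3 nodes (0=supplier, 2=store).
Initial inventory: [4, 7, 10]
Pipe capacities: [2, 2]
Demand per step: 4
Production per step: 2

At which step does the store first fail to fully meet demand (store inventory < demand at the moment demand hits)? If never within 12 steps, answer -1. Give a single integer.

Step 1: demand=4,sold=4 ship[1->2]=2 ship[0->1]=2 prod=2 -> [4 7 8]
Step 2: demand=4,sold=4 ship[1->2]=2 ship[0->1]=2 prod=2 -> [4 7 6]
Step 3: demand=4,sold=4 ship[1->2]=2 ship[0->1]=2 prod=2 -> [4 7 4]
Step 4: demand=4,sold=4 ship[1->2]=2 ship[0->1]=2 prod=2 -> [4 7 2]
Step 5: demand=4,sold=2 ship[1->2]=2 ship[0->1]=2 prod=2 -> [4 7 2]
Step 6: demand=4,sold=2 ship[1->2]=2 ship[0->1]=2 prod=2 -> [4 7 2]
Step 7: demand=4,sold=2 ship[1->2]=2 ship[0->1]=2 prod=2 -> [4 7 2]
Step 8: demand=4,sold=2 ship[1->2]=2 ship[0->1]=2 prod=2 -> [4 7 2]
Step 9: demand=4,sold=2 ship[1->2]=2 ship[0->1]=2 prod=2 -> [4 7 2]
Step 10: demand=4,sold=2 ship[1->2]=2 ship[0->1]=2 prod=2 -> [4 7 2]
Step 11: demand=4,sold=2 ship[1->2]=2 ship[0->1]=2 prod=2 -> [4 7 2]
Step 12: demand=4,sold=2 ship[1->2]=2 ship[0->1]=2 prod=2 -> [4 7 2]
First stockout at step 5

5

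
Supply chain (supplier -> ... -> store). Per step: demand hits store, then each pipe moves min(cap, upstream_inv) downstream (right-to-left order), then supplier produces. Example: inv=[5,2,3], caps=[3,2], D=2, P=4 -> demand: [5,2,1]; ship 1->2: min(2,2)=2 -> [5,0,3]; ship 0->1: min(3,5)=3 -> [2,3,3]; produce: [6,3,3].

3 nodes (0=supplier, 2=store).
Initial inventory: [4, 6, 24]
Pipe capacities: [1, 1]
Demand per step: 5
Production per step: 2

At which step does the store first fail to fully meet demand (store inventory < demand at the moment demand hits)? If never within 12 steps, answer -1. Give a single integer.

Step 1: demand=5,sold=5 ship[1->2]=1 ship[0->1]=1 prod=2 -> [5 6 20]
Step 2: demand=5,sold=5 ship[1->2]=1 ship[0->1]=1 prod=2 -> [6 6 16]
Step 3: demand=5,sold=5 ship[1->2]=1 ship[0->1]=1 prod=2 -> [7 6 12]
Step 4: demand=5,sold=5 ship[1->2]=1 ship[0->1]=1 prod=2 -> [8 6 8]
Step 5: demand=5,sold=5 ship[1->2]=1 ship[0->1]=1 prod=2 -> [9 6 4]
Step 6: demand=5,sold=4 ship[1->2]=1 ship[0->1]=1 prod=2 -> [10 6 1]
Step 7: demand=5,sold=1 ship[1->2]=1 ship[0->1]=1 prod=2 -> [11 6 1]
Step 8: demand=5,sold=1 ship[1->2]=1 ship[0->1]=1 prod=2 -> [12 6 1]
Step 9: demand=5,sold=1 ship[1->2]=1 ship[0->1]=1 prod=2 -> [13 6 1]
Step 10: demand=5,sold=1 ship[1->2]=1 ship[0->1]=1 prod=2 -> [14 6 1]
Step 11: demand=5,sold=1 ship[1->2]=1 ship[0->1]=1 prod=2 -> [15 6 1]
Step 12: demand=5,sold=1 ship[1->2]=1 ship[0->1]=1 prod=2 -> [16 6 1]
First stockout at step 6

6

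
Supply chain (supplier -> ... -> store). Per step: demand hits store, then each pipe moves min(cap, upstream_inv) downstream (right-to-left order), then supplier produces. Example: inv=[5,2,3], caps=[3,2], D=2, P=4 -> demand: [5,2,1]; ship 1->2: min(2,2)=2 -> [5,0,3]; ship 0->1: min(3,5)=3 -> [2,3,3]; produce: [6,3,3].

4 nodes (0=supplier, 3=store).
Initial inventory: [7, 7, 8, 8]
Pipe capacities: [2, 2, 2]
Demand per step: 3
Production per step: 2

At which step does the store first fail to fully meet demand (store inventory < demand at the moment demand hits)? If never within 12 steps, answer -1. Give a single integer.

Step 1: demand=3,sold=3 ship[2->3]=2 ship[1->2]=2 ship[0->1]=2 prod=2 -> [7 7 8 7]
Step 2: demand=3,sold=3 ship[2->3]=2 ship[1->2]=2 ship[0->1]=2 prod=2 -> [7 7 8 6]
Step 3: demand=3,sold=3 ship[2->3]=2 ship[1->2]=2 ship[0->1]=2 prod=2 -> [7 7 8 5]
Step 4: demand=3,sold=3 ship[2->3]=2 ship[1->2]=2 ship[0->1]=2 prod=2 -> [7 7 8 4]
Step 5: demand=3,sold=3 ship[2->3]=2 ship[1->2]=2 ship[0->1]=2 prod=2 -> [7 7 8 3]
Step 6: demand=3,sold=3 ship[2->3]=2 ship[1->2]=2 ship[0->1]=2 prod=2 -> [7 7 8 2]
Step 7: demand=3,sold=2 ship[2->3]=2 ship[1->2]=2 ship[0->1]=2 prod=2 -> [7 7 8 2]
Step 8: demand=3,sold=2 ship[2->3]=2 ship[1->2]=2 ship[0->1]=2 prod=2 -> [7 7 8 2]
Step 9: demand=3,sold=2 ship[2->3]=2 ship[1->2]=2 ship[0->1]=2 prod=2 -> [7 7 8 2]
Step 10: demand=3,sold=2 ship[2->3]=2 ship[1->2]=2 ship[0->1]=2 prod=2 -> [7 7 8 2]
Step 11: demand=3,sold=2 ship[2->3]=2 ship[1->2]=2 ship[0->1]=2 prod=2 -> [7 7 8 2]
Step 12: demand=3,sold=2 ship[2->3]=2 ship[1->2]=2 ship[0->1]=2 prod=2 -> [7 7 8 2]
First stockout at step 7

7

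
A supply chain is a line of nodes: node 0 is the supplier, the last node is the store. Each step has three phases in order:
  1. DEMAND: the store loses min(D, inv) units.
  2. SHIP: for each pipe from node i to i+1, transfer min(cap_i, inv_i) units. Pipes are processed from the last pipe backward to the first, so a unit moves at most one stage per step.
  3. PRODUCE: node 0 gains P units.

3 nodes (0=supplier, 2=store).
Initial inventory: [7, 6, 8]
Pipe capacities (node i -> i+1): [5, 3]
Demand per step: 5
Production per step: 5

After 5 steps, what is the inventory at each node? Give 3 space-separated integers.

Step 1: demand=5,sold=5 ship[1->2]=3 ship[0->1]=5 prod=5 -> inv=[7 8 6]
Step 2: demand=5,sold=5 ship[1->2]=3 ship[0->1]=5 prod=5 -> inv=[7 10 4]
Step 3: demand=5,sold=4 ship[1->2]=3 ship[0->1]=5 prod=5 -> inv=[7 12 3]
Step 4: demand=5,sold=3 ship[1->2]=3 ship[0->1]=5 prod=5 -> inv=[7 14 3]
Step 5: demand=5,sold=3 ship[1->2]=3 ship[0->1]=5 prod=5 -> inv=[7 16 3]

7 16 3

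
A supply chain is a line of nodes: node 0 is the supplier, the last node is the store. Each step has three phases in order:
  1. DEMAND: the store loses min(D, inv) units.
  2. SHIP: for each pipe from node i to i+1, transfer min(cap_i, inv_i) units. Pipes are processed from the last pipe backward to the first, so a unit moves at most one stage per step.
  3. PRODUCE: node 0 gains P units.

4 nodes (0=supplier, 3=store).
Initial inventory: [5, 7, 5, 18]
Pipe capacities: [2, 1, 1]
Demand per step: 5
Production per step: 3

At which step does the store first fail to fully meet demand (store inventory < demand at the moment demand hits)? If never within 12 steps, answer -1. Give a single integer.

Step 1: demand=5,sold=5 ship[2->3]=1 ship[1->2]=1 ship[0->1]=2 prod=3 -> [6 8 5 14]
Step 2: demand=5,sold=5 ship[2->3]=1 ship[1->2]=1 ship[0->1]=2 prod=3 -> [7 9 5 10]
Step 3: demand=5,sold=5 ship[2->3]=1 ship[1->2]=1 ship[0->1]=2 prod=3 -> [8 10 5 6]
Step 4: demand=5,sold=5 ship[2->3]=1 ship[1->2]=1 ship[0->1]=2 prod=3 -> [9 11 5 2]
Step 5: demand=5,sold=2 ship[2->3]=1 ship[1->2]=1 ship[0->1]=2 prod=3 -> [10 12 5 1]
Step 6: demand=5,sold=1 ship[2->3]=1 ship[1->2]=1 ship[0->1]=2 prod=3 -> [11 13 5 1]
Step 7: demand=5,sold=1 ship[2->3]=1 ship[1->2]=1 ship[0->1]=2 prod=3 -> [12 14 5 1]
Step 8: demand=5,sold=1 ship[2->3]=1 ship[1->2]=1 ship[0->1]=2 prod=3 -> [13 15 5 1]
Step 9: demand=5,sold=1 ship[2->3]=1 ship[1->2]=1 ship[0->1]=2 prod=3 -> [14 16 5 1]
Step 10: demand=5,sold=1 ship[2->3]=1 ship[1->2]=1 ship[0->1]=2 prod=3 -> [15 17 5 1]
Step 11: demand=5,sold=1 ship[2->3]=1 ship[1->2]=1 ship[0->1]=2 prod=3 -> [16 18 5 1]
Step 12: demand=5,sold=1 ship[2->3]=1 ship[1->2]=1 ship[0->1]=2 prod=3 -> [17 19 5 1]
First stockout at step 5

5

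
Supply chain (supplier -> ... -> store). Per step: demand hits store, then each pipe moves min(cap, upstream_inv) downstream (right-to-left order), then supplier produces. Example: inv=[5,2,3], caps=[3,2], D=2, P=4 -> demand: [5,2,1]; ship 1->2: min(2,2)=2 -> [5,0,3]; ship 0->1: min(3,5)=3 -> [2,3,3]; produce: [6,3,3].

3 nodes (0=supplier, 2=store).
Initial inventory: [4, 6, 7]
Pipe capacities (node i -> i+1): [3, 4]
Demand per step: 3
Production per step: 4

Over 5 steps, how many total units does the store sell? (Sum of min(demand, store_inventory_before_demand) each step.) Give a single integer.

Answer: 15

Derivation:
Step 1: sold=3 (running total=3) -> [5 5 8]
Step 2: sold=3 (running total=6) -> [6 4 9]
Step 3: sold=3 (running total=9) -> [7 3 10]
Step 4: sold=3 (running total=12) -> [8 3 10]
Step 5: sold=3 (running total=15) -> [9 3 10]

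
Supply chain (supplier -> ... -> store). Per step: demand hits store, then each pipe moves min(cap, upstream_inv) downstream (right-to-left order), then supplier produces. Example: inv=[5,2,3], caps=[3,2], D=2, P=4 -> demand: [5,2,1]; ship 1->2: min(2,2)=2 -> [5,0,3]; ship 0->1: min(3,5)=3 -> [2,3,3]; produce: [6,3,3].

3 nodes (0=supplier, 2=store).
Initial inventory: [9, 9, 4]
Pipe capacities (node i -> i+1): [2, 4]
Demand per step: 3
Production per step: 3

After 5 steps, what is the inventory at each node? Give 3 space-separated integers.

Step 1: demand=3,sold=3 ship[1->2]=4 ship[0->1]=2 prod=3 -> inv=[10 7 5]
Step 2: demand=3,sold=3 ship[1->2]=4 ship[0->1]=2 prod=3 -> inv=[11 5 6]
Step 3: demand=3,sold=3 ship[1->2]=4 ship[0->1]=2 prod=3 -> inv=[12 3 7]
Step 4: demand=3,sold=3 ship[1->2]=3 ship[0->1]=2 prod=3 -> inv=[13 2 7]
Step 5: demand=3,sold=3 ship[1->2]=2 ship[0->1]=2 prod=3 -> inv=[14 2 6]

14 2 6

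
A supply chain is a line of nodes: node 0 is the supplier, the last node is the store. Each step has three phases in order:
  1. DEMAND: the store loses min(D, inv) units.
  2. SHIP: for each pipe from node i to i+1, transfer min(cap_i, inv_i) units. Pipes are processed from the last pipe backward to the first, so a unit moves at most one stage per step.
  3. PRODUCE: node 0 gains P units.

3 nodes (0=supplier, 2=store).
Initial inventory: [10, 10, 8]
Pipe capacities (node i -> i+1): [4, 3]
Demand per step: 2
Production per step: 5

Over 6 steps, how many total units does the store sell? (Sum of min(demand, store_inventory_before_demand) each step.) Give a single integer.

Answer: 12

Derivation:
Step 1: sold=2 (running total=2) -> [11 11 9]
Step 2: sold=2 (running total=4) -> [12 12 10]
Step 3: sold=2 (running total=6) -> [13 13 11]
Step 4: sold=2 (running total=8) -> [14 14 12]
Step 5: sold=2 (running total=10) -> [15 15 13]
Step 6: sold=2 (running total=12) -> [16 16 14]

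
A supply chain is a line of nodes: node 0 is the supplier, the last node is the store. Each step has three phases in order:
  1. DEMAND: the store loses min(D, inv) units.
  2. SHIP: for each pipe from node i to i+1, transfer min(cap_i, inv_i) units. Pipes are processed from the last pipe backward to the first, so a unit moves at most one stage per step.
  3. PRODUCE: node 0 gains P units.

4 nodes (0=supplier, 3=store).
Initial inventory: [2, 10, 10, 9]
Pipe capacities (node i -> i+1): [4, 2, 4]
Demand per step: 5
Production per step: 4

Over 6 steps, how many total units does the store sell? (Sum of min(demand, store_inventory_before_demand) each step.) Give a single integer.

Step 1: sold=5 (running total=5) -> [4 10 8 8]
Step 2: sold=5 (running total=10) -> [4 12 6 7]
Step 3: sold=5 (running total=15) -> [4 14 4 6]
Step 4: sold=5 (running total=20) -> [4 16 2 5]
Step 5: sold=5 (running total=25) -> [4 18 2 2]
Step 6: sold=2 (running total=27) -> [4 20 2 2]

Answer: 27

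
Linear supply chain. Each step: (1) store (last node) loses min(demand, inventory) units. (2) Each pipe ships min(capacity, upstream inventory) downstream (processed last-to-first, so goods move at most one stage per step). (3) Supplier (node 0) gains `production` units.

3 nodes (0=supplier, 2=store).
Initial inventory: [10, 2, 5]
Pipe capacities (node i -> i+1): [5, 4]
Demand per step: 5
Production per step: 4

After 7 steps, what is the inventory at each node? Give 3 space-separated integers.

Step 1: demand=5,sold=5 ship[1->2]=2 ship[0->1]=5 prod=4 -> inv=[9 5 2]
Step 2: demand=5,sold=2 ship[1->2]=4 ship[0->1]=5 prod=4 -> inv=[8 6 4]
Step 3: demand=5,sold=4 ship[1->2]=4 ship[0->1]=5 prod=4 -> inv=[7 7 4]
Step 4: demand=5,sold=4 ship[1->2]=4 ship[0->1]=5 prod=4 -> inv=[6 8 4]
Step 5: demand=5,sold=4 ship[1->2]=4 ship[0->1]=5 prod=4 -> inv=[5 9 4]
Step 6: demand=5,sold=4 ship[1->2]=4 ship[0->1]=5 prod=4 -> inv=[4 10 4]
Step 7: demand=5,sold=4 ship[1->2]=4 ship[0->1]=4 prod=4 -> inv=[4 10 4]

4 10 4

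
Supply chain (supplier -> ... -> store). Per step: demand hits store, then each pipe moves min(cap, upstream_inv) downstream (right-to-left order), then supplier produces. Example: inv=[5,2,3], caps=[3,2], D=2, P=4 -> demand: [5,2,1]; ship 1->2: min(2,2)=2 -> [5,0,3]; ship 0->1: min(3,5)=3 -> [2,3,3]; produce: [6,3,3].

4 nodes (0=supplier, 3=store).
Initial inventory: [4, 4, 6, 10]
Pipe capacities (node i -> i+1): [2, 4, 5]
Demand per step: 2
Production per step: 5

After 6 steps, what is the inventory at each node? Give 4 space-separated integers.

Step 1: demand=2,sold=2 ship[2->3]=5 ship[1->2]=4 ship[0->1]=2 prod=5 -> inv=[7 2 5 13]
Step 2: demand=2,sold=2 ship[2->3]=5 ship[1->2]=2 ship[0->1]=2 prod=5 -> inv=[10 2 2 16]
Step 3: demand=2,sold=2 ship[2->3]=2 ship[1->2]=2 ship[0->1]=2 prod=5 -> inv=[13 2 2 16]
Step 4: demand=2,sold=2 ship[2->3]=2 ship[1->2]=2 ship[0->1]=2 prod=5 -> inv=[16 2 2 16]
Step 5: demand=2,sold=2 ship[2->3]=2 ship[1->2]=2 ship[0->1]=2 prod=5 -> inv=[19 2 2 16]
Step 6: demand=2,sold=2 ship[2->3]=2 ship[1->2]=2 ship[0->1]=2 prod=5 -> inv=[22 2 2 16]

22 2 2 16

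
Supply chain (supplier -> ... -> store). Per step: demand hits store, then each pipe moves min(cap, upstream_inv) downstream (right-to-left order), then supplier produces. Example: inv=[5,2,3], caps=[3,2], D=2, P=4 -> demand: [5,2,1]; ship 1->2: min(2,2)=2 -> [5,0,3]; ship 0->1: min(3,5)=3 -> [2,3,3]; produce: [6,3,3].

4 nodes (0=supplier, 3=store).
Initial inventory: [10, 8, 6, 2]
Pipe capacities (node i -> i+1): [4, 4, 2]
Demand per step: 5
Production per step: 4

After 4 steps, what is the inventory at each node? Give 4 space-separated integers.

Step 1: demand=5,sold=2 ship[2->3]=2 ship[1->2]=4 ship[0->1]=4 prod=4 -> inv=[10 8 8 2]
Step 2: demand=5,sold=2 ship[2->3]=2 ship[1->2]=4 ship[0->1]=4 prod=4 -> inv=[10 8 10 2]
Step 3: demand=5,sold=2 ship[2->3]=2 ship[1->2]=4 ship[0->1]=4 prod=4 -> inv=[10 8 12 2]
Step 4: demand=5,sold=2 ship[2->3]=2 ship[1->2]=4 ship[0->1]=4 prod=4 -> inv=[10 8 14 2]

10 8 14 2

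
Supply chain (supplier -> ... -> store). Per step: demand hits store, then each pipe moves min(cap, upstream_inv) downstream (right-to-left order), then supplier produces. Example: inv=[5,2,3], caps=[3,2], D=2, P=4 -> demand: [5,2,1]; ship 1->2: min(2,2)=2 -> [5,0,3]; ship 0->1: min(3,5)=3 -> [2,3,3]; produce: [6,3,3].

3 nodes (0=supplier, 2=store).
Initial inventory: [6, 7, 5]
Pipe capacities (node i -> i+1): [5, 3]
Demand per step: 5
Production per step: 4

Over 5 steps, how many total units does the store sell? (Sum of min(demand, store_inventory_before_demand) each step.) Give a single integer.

Step 1: sold=5 (running total=5) -> [5 9 3]
Step 2: sold=3 (running total=8) -> [4 11 3]
Step 3: sold=3 (running total=11) -> [4 12 3]
Step 4: sold=3 (running total=14) -> [4 13 3]
Step 5: sold=3 (running total=17) -> [4 14 3]

Answer: 17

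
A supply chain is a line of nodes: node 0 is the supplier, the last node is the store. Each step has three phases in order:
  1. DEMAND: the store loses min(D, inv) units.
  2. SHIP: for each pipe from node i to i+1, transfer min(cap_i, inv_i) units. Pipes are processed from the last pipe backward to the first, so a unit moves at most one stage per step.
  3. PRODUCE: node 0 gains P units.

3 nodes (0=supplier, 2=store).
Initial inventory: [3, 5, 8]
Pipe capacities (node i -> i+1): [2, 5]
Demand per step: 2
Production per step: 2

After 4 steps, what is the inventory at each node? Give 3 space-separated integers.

Step 1: demand=2,sold=2 ship[1->2]=5 ship[0->1]=2 prod=2 -> inv=[3 2 11]
Step 2: demand=2,sold=2 ship[1->2]=2 ship[0->1]=2 prod=2 -> inv=[3 2 11]
Step 3: demand=2,sold=2 ship[1->2]=2 ship[0->1]=2 prod=2 -> inv=[3 2 11]
Step 4: demand=2,sold=2 ship[1->2]=2 ship[0->1]=2 prod=2 -> inv=[3 2 11]

3 2 11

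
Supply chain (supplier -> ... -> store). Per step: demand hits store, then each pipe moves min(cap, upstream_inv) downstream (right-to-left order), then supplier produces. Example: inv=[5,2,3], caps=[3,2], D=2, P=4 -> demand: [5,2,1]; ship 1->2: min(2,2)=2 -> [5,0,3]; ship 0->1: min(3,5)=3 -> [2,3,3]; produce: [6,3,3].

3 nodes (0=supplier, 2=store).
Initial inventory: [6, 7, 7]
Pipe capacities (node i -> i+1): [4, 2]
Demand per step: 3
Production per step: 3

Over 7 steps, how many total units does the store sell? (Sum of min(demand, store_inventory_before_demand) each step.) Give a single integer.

Step 1: sold=3 (running total=3) -> [5 9 6]
Step 2: sold=3 (running total=6) -> [4 11 5]
Step 3: sold=3 (running total=9) -> [3 13 4]
Step 4: sold=3 (running total=12) -> [3 14 3]
Step 5: sold=3 (running total=15) -> [3 15 2]
Step 6: sold=2 (running total=17) -> [3 16 2]
Step 7: sold=2 (running total=19) -> [3 17 2]

Answer: 19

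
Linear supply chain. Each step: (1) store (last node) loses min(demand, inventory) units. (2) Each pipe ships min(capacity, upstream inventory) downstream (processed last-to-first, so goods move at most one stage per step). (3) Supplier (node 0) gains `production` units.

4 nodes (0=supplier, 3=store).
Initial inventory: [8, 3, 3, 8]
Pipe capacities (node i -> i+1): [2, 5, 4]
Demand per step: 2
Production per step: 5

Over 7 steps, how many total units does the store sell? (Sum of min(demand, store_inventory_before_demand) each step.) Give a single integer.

Answer: 14

Derivation:
Step 1: sold=2 (running total=2) -> [11 2 3 9]
Step 2: sold=2 (running total=4) -> [14 2 2 10]
Step 3: sold=2 (running total=6) -> [17 2 2 10]
Step 4: sold=2 (running total=8) -> [20 2 2 10]
Step 5: sold=2 (running total=10) -> [23 2 2 10]
Step 6: sold=2 (running total=12) -> [26 2 2 10]
Step 7: sold=2 (running total=14) -> [29 2 2 10]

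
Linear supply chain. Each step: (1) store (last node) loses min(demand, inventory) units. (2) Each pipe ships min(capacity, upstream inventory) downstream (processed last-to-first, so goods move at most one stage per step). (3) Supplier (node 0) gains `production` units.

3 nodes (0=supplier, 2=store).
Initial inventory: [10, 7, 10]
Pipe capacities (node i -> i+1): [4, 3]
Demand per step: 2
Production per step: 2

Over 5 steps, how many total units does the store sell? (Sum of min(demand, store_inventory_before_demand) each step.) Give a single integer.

Answer: 10

Derivation:
Step 1: sold=2 (running total=2) -> [8 8 11]
Step 2: sold=2 (running total=4) -> [6 9 12]
Step 3: sold=2 (running total=6) -> [4 10 13]
Step 4: sold=2 (running total=8) -> [2 11 14]
Step 5: sold=2 (running total=10) -> [2 10 15]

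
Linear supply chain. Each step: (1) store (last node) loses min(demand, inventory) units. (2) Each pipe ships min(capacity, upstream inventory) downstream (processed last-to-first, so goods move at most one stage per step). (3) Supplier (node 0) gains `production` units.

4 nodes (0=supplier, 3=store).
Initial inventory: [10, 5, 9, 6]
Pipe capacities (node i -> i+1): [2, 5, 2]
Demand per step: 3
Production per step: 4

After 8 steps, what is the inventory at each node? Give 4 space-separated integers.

Step 1: demand=3,sold=3 ship[2->3]=2 ship[1->2]=5 ship[0->1]=2 prod=4 -> inv=[12 2 12 5]
Step 2: demand=3,sold=3 ship[2->3]=2 ship[1->2]=2 ship[0->1]=2 prod=4 -> inv=[14 2 12 4]
Step 3: demand=3,sold=3 ship[2->3]=2 ship[1->2]=2 ship[0->1]=2 prod=4 -> inv=[16 2 12 3]
Step 4: demand=3,sold=3 ship[2->3]=2 ship[1->2]=2 ship[0->1]=2 prod=4 -> inv=[18 2 12 2]
Step 5: demand=3,sold=2 ship[2->3]=2 ship[1->2]=2 ship[0->1]=2 prod=4 -> inv=[20 2 12 2]
Step 6: demand=3,sold=2 ship[2->3]=2 ship[1->2]=2 ship[0->1]=2 prod=4 -> inv=[22 2 12 2]
Step 7: demand=3,sold=2 ship[2->3]=2 ship[1->2]=2 ship[0->1]=2 prod=4 -> inv=[24 2 12 2]
Step 8: demand=3,sold=2 ship[2->3]=2 ship[1->2]=2 ship[0->1]=2 prod=4 -> inv=[26 2 12 2]

26 2 12 2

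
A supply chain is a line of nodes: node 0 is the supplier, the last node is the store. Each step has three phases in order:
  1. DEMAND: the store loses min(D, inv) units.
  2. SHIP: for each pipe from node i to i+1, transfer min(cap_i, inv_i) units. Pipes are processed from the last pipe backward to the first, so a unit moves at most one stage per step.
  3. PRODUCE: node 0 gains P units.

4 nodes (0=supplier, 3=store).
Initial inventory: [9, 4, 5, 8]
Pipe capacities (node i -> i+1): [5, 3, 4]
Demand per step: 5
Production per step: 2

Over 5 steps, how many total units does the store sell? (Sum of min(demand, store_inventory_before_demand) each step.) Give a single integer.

Answer: 22

Derivation:
Step 1: sold=5 (running total=5) -> [6 6 4 7]
Step 2: sold=5 (running total=10) -> [3 8 3 6]
Step 3: sold=5 (running total=15) -> [2 8 3 4]
Step 4: sold=4 (running total=19) -> [2 7 3 3]
Step 5: sold=3 (running total=22) -> [2 6 3 3]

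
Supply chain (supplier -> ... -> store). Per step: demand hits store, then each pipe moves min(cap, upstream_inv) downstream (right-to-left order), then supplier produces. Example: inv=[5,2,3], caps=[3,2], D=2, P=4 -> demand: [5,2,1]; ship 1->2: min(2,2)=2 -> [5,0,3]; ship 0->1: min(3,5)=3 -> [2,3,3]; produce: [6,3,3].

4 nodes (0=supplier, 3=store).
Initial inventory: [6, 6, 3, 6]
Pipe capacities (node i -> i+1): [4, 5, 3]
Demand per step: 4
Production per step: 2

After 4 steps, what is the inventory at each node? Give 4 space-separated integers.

Step 1: demand=4,sold=4 ship[2->3]=3 ship[1->2]=5 ship[0->1]=4 prod=2 -> inv=[4 5 5 5]
Step 2: demand=4,sold=4 ship[2->3]=3 ship[1->2]=5 ship[0->1]=4 prod=2 -> inv=[2 4 7 4]
Step 3: demand=4,sold=4 ship[2->3]=3 ship[1->2]=4 ship[0->1]=2 prod=2 -> inv=[2 2 8 3]
Step 4: demand=4,sold=3 ship[2->3]=3 ship[1->2]=2 ship[0->1]=2 prod=2 -> inv=[2 2 7 3]

2 2 7 3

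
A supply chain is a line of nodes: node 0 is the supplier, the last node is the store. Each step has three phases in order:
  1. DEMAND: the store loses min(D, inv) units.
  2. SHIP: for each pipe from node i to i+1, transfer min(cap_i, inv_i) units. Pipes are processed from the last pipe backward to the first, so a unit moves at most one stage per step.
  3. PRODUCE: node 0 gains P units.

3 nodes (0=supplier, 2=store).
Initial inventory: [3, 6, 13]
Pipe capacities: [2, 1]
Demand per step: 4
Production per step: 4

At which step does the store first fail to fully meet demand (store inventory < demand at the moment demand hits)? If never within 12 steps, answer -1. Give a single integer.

Step 1: demand=4,sold=4 ship[1->2]=1 ship[0->1]=2 prod=4 -> [5 7 10]
Step 2: demand=4,sold=4 ship[1->2]=1 ship[0->1]=2 prod=4 -> [7 8 7]
Step 3: demand=4,sold=4 ship[1->2]=1 ship[0->1]=2 prod=4 -> [9 9 4]
Step 4: demand=4,sold=4 ship[1->2]=1 ship[0->1]=2 prod=4 -> [11 10 1]
Step 5: demand=4,sold=1 ship[1->2]=1 ship[0->1]=2 prod=4 -> [13 11 1]
Step 6: demand=4,sold=1 ship[1->2]=1 ship[0->1]=2 prod=4 -> [15 12 1]
Step 7: demand=4,sold=1 ship[1->2]=1 ship[0->1]=2 prod=4 -> [17 13 1]
Step 8: demand=4,sold=1 ship[1->2]=1 ship[0->1]=2 prod=4 -> [19 14 1]
Step 9: demand=4,sold=1 ship[1->2]=1 ship[0->1]=2 prod=4 -> [21 15 1]
Step 10: demand=4,sold=1 ship[1->2]=1 ship[0->1]=2 prod=4 -> [23 16 1]
Step 11: demand=4,sold=1 ship[1->2]=1 ship[0->1]=2 prod=4 -> [25 17 1]
Step 12: demand=4,sold=1 ship[1->2]=1 ship[0->1]=2 prod=4 -> [27 18 1]
First stockout at step 5

5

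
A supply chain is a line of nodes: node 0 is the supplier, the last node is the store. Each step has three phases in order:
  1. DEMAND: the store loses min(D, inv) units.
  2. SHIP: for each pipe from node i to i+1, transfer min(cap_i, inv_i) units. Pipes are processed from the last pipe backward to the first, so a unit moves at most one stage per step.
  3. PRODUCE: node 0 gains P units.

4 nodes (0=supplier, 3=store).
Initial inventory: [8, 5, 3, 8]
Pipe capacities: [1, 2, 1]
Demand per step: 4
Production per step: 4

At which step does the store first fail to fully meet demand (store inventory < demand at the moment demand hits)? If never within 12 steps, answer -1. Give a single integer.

Step 1: demand=4,sold=4 ship[2->3]=1 ship[1->2]=2 ship[0->1]=1 prod=4 -> [11 4 4 5]
Step 2: demand=4,sold=4 ship[2->3]=1 ship[1->2]=2 ship[0->1]=1 prod=4 -> [14 3 5 2]
Step 3: demand=4,sold=2 ship[2->3]=1 ship[1->2]=2 ship[0->1]=1 prod=4 -> [17 2 6 1]
Step 4: demand=4,sold=1 ship[2->3]=1 ship[1->2]=2 ship[0->1]=1 prod=4 -> [20 1 7 1]
Step 5: demand=4,sold=1 ship[2->3]=1 ship[1->2]=1 ship[0->1]=1 prod=4 -> [23 1 7 1]
Step 6: demand=4,sold=1 ship[2->3]=1 ship[1->2]=1 ship[0->1]=1 prod=4 -> [26 1 7 1]
Step 7: demand=4,sold=1 ship[2->3]=1 ship[1->2]=1 ship[0->1]=1 prod=4 -> [29 1 7 1]
Step 8: demand=4,sold=1 ship[2->3]=1 ship[1->2]=1 ship[0->1]=1 prod=4 -> [32 1 7 1]
Step 9: demand=4,sold=1 ship[2->3]=1 ship[1->2]=1 ship[0->1]=1 prod=4 -> [35 1 7 1]
Step 10: demand=4,sold=1 ship[2->3]=1 ship[1->2]=1 ship[0->1]=1 prod=4 -> [38 1 7 1]
Step 11: demand=4,sold=1 ship[2->3]=1 ship[1->2]=1 ship[0->1]=1 prod=4 -> [41 1 7 1]
Step 12: demand=4,sold=1 ship[2->3]=1 ship[1->2]=1 ship[0->1]=1 prod=4 -> [44 1 7 1]
First stockout at step 3

3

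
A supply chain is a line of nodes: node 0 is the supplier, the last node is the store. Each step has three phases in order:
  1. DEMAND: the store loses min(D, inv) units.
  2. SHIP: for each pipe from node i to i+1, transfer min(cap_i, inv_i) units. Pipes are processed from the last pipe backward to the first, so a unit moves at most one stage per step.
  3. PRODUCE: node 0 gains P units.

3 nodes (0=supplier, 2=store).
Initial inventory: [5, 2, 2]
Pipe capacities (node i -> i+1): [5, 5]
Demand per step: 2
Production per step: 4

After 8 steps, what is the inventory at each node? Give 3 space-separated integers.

Step 1: demand=2,sold=2 ship[1->2]=2 ship[0->1]=5 prod=4 -> inv=[4 5 2]
Step 2: demand=2,sold=2 ship[1->2]=5 ship[0->1]=4 prod=4 -> inv=[4 4 5]
Step 3: demand=2,sold=2 ship[1->2]=4 ship[0->1]=4 prod=4 -> inv=[4 4 7]
Step 4: demand=2,sold=2 ship[1->2]=4 ship[0->1]=4 prod=4 -> inv=[4 4 9]
Step 5: demand=2,sold=2 ship[1->2]=4 ship[0->1]=4 prod=4 -> inv=[4 4 11]
Step 6: demand=2,sold=2 ship[1->2]=4 ship[0->1]=4 prod=4 -> inv=[4 4 13]
Step 7: demand=2,sold=2 ship[1->2]=4 ship[0->1]=4 prod=4 -> inv=[4 4 15]
Step 8: demand=2,sold=2 ship[1->2]=4 ship[0->1]=4 prod=4 -> inv=[4 4 17]

4 4 17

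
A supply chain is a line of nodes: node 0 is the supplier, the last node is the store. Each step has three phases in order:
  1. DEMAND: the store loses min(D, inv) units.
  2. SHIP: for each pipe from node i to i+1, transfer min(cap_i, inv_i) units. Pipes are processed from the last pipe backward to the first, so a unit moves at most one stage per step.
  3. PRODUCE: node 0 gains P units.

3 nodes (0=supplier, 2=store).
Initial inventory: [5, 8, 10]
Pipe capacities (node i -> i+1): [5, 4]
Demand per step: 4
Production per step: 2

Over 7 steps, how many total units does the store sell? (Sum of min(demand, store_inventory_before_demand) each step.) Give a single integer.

Step 1: sold=4 (running total=4) -> [2 9 10]
Step 2: sold=4 (running total=8) -> [2 7 10]
Step 3: sold=4 (running total=12) -> [2 5 10]
Step 4: sold=4 (running total=16) -> [2 3 10]
Step 5: sold=4 (running total=20) -> [2 2 9]
Step 6: sold=4 (running total=24) -> [2 2 7]
Step 7: sold=4 (running total=28) -> [2 2 5]

Answer: 28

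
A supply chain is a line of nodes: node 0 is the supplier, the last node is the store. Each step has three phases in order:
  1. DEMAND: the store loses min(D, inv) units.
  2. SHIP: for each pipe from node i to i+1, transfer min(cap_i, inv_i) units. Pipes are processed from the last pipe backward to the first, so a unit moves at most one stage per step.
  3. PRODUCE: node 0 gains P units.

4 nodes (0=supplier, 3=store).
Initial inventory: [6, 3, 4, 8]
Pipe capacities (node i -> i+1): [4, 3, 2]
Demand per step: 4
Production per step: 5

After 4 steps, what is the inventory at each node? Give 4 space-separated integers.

Step 1: demand=4,sold=4 ship[2->3]=2 ship[1->2]=3 ship[0->1]=4 prod=5 -> inv=[7 4 5 6]
Step 2: demand=4,sold=4 ship[2->3]=2 ship[1->2]=3 ship[0->1]=4 prod=5 -> inv=[8 5 6 4]
Step 3: demand=4,sold=4 ship[2->3]=2 ship[1->2]=3 ship[0->1]=4 prod=5 -> inv=[9 6 7 2]
Step 4: demand=4,sold=2 ship[2->3]=2 ship[1->2]=3 ship[0->1]=4 prod=5 -> inv=[10 7 8 2]

10 7 8 2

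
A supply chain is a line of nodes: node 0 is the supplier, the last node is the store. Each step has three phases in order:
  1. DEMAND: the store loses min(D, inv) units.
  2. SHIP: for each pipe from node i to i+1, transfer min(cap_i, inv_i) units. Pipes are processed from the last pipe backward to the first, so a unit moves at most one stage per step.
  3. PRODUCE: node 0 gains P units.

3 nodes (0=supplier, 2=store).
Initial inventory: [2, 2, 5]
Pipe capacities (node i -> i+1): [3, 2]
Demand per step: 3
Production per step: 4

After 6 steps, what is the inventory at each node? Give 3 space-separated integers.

Step 1: demand=3,sold=3 ship[1->2]=2 ship[0->1]=2 prod=4 -> inv=[4 2 4]
Step 2: demand=3,sold=3 ship[1->2]=2 ship[0->1]=3 prod=4 -> inv=[5 3 3]
Step 3: demand=3,sold=3 ship[1->2]=2 ship[0->1]=3 prod=4 -> inv=[6 4 2]
Step 4: demand=3,sold=2 ship[1->2]=2 ship[0->1]=3 prod=4 -> inv=[7 5 2]
Step 5: demand=3,sold=2 ship[1->2]=2 ship[0->1]=3 prod=4 -> inv=[8 6 2]
Step 6: demand=3,sold=2 ship[1->2]=2 ship[0->1]=3 prod=4 -> inv=[9 7 2]

9 7 2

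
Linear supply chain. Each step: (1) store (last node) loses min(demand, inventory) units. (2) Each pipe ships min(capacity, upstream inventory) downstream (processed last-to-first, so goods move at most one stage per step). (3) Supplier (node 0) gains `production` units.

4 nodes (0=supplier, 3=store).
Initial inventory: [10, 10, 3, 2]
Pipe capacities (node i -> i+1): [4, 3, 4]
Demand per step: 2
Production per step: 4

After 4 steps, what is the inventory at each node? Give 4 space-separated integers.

Step 1: demand=2,sold=2 ship[2->3]=3 ship[1->2]=3 ship[0->1]=4 prod=4 -> inv=[10 11 3 3]
Step 2: demand=2,sold=2 ship[2->3]=3 ship[1->2]=3 ship[0->1]=4 prod=4 -> inv=[10 12 3 4]
Step 3: demand=2,sold=2 ship[2->3]=3 ship[1->2]=3 ship[0->1]=4 prod=4 -> inv=[10 13 3 5]
Step 4: demand=2,sold=2 ship[2->3]=3 ship[1->2]=3 ship[0->1]=4 prod=4 -> inv=[10 14 3 6]

10 14 3 6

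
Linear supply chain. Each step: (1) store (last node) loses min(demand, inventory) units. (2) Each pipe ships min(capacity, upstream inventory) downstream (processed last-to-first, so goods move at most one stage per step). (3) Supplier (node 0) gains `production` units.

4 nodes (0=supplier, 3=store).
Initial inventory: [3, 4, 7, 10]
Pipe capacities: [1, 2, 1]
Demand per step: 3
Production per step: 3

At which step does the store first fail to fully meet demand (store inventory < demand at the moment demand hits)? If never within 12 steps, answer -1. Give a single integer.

Step 1: demand=3,sold=3 ship[2->3]=1 ship[1->2]=2 ship[0->1]=1 prod=3 -> [5 3 8 8]
Step 2: demand=3,sold=3 ship[2->3]=1 ship[1->2]=2 ship[0->1]=1 prod=3 -> [7 2 9 6]
Step 3: demand=3,sold=3 ship[2->3]=1 ship[1->2]=2 ship[0->1]=1 prod=3 -> [9 1 10 4]
Step 4: demand=3,sold=3 ship[2->3]=1 ship[1->2]=1 ship[0->1]=1 prod=3 -> [11 1 10 2]
Step 5: demand=3,sold=2 ship[2->3]=1 ship[1->2]=1 ship[0->1]=1 prod=3 -> [13 1 10 1]
Step 6: demand=3,sold=1 ship[2->3]=1 ship[1->2]=1 ship[0->1]=1 prod=3 -> [15 1 10 1]
Step 7: demand=3,sold=1 ship[2->3]=1 ship[1->2]=1 ship[0->1]=1 prod=3 -> [17 1 10 1]
Step 8: demand=3,sold=1 ship[2->3]=1 ship[1->2]=1 ship[0->1]=1 prod=3 -> [19 1 10 1]
Step 9: demand=3,sold=1 ship[2->3]=1 ship[1->2]=1 ship[0->1]=1 prod=3 -> [21 1 10 1]
Step 10: demand=3,sold=1 ship[2->3]=1 ship[1->2]=1 ship[0->1]=1 prod=3 -> [23 1 10 1]
Step 11: demand=3,sold=1 ship[2->3]=1 ship[1->2]=1 ship[0->1]=1 prod=3 -> [25 1 10 1]
Step 12: demand=3,sold=1 ship[2->3]=1 ship[1->2]=1 ship[0->1]=1 prod=3 -> [27 1 10 1]
First stockout at step 5

5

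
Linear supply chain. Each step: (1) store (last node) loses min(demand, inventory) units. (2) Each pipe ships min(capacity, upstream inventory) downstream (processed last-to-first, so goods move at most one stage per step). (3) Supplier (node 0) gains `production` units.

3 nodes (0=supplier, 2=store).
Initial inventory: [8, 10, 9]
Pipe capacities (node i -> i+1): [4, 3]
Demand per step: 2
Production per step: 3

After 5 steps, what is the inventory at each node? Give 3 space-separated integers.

Step 1: demand=2,sold=2 ship[1->2]=3 ship[0->1]=4 prod=3 -> inv=[7 11 10]
Step 2: demand=2,sold=2 ship[1->2]=3 ship[0->1]=4 prod=3 -> inv=[6 12 11]
Step 3: demand=2,sold=2 ship[1->2]=3 ship[0->1]=4 prod=3 -> inv=[5 13 12]
Step 4: demand=2,sold=2 ship[1->2]=3 ship[0->1]=4 prod=3 -> inv=[4 14 13]
Step 5: demand=2,sold=2 ship[1->2]=3 ship[0->1]=4 prod=3 -> inv=[3 15 14]

3 15 14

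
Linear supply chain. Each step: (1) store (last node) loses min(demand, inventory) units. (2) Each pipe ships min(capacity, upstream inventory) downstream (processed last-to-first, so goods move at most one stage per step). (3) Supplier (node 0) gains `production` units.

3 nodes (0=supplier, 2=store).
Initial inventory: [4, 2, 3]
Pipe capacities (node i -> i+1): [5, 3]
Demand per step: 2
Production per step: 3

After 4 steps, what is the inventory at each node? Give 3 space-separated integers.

Step 1: demand=2,sold=2 ship[1->2]=2 ship[0->1]=4 prod=3 -> inv=[3 4 3]
Step 2: demand=2,sold=2 ship[1->2]=3 ship[0->1]=3 prod=3 -> inv=[3 4 4]
Step 3: demand=2,sold=2 ship[1->2]=3 ship[0->1]=3 prod=3 -> inv=[3 4 5]
Step 4: demand=2,sold=2 ship[1->2]=3 ship[0->1]=3 prod=3 -> inv=[3 4 6]

3 4 6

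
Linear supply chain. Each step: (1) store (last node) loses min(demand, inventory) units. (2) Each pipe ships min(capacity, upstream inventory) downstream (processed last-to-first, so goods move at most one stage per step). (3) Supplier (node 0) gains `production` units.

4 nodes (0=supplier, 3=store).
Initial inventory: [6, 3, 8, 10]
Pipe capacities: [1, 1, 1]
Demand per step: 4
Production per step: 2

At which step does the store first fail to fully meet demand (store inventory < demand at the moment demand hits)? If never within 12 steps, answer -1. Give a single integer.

Step 1: demand=4,sold=4 ship[2->3]=1 ship[1->2]=1 ship[0->1]=1 prod=2 -> [7 3 8 7]
Step 2: demand=4,sold=4 ship[2->3]=1 ship[1->2]=1 ship[0->1]=1 prod=2 -> [8 3 8 4]
Step 3: demand=4,sold=4 ship[2->3]=1 ship[1->2]=1 ship[0->1]=1 prod=2 -> [9 3 8 1]
Step 4: demand=4,sold=1 ship[2->3]=1 ship[1->2]=1 ship[0->1]=1 prod=2 -> [10 3 8 1]
Step 5: demand=4,sold=1 ship[2->3]=1 ship[1->2]=1 ship[0->1]=1 prod=2 -> [11 3 8 1]
Step 6: demand=4,sold=1 ship[2->3]=1 ship[1->2]=1 ship[0->1]=1 prod=2 -> [12 3 8 1]
Step 7: demand=4,sold=1 ship[2->3]=1 ship[1->2]=1 ship[0->1]=1 prod=2 -> [13 3 8 1]
Step 8: demand=4,sold=1 ship[2->3]=1 ship[1->2]=1 ship[0->1]=1 prod=2 -> [14 3 8 1]
Step 9: demand=4,sold=1 ship[2->3]=1 ship[1->2]=1 ship[0->1]=1 prod=2 -> [15 3 8 1]
Step 10: demand=4,sold=1 ship[2->3]=1 ship[1->2]=1 ship[0->1]=1 prod=2 -> [16 3 8 1]
Step 11: demand=4,sold=1 ship[2->3]=1 ship[1->2]=1 ship[0->1]=1 prod=2 -> [17 3 8 1]
Step 12: demand=4,sold=1 ship[2->3]=1 ship[1->2]=1 ship[0->1]=1 prod=2 -> [18 3 8 1]
First stockout at step 4

4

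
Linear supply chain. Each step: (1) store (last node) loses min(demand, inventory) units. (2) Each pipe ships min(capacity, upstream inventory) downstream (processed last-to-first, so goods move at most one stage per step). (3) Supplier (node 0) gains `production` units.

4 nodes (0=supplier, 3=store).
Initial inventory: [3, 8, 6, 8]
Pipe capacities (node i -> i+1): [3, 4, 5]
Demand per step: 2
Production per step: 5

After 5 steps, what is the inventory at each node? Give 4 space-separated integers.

Step 1: demand=2,sold=2 ship[2->3]=5 ship[1->2]=4 ship[0->1]=3 prod=5 -> inv=[5 7 5 11]
Step 2: demand=2,sold=2 ship[2->3]=5 ship[1->2]=4 ship[0->1]=3 prod=5 -> inv=[7 6 4 14]
Step 3: demand=2,sold=2 ship[2->3]=4 ship[1->2]=4 ship[0->1]=3 prod=5 -> inv=[9 5 4 16]
Step 4: demand=2,sold=2 ship[2->3]=4 ship[1->2]=4 ship[0->1]=3 prod=5 -> inv=[11 4 4 18]
Step 5: demand=2,sold=2 ship[2->3]=4 ship[1->2]=4 ship[0->1]=3 prod=5 -> inv=[13 3 4 20]

13 3 4 20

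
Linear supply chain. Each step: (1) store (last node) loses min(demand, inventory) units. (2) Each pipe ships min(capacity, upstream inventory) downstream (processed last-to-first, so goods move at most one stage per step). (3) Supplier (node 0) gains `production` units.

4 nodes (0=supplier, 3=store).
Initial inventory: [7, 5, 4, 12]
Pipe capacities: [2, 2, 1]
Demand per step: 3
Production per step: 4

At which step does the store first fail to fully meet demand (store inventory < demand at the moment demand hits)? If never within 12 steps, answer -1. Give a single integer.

Step 1: demand=3,sold=3 ship[2->3]=1 ship[1->2]=2 ship[0->1]=2 prod=4 -> [9 5 5 10]
Step 2: demand=3,sold=3 ship[2->3]=1 ship[1->2]=2 ship[0->1]=2 prod=4 -> [11 5 6 8]
Step 3: demand=3,sold=3 ship[2->3]=1 ship[1->2]=2 ship[0->1]=2 prod=4 -> [13 5 7 6]
Step 4: demand=3,sold=3 ship[2->3]=1 ship[1->2]=2 ship[0->1]=2 prod=4 -> [15 5 8 4]
Step 5: demand=3,sold=3 ship[2->3]=1 ship[1->2]=2 ship[0->1]=2 prod=4 -> [17 5 9 2]
Step 6: demand=3,sold=2 ship[2->3]=1 ship[1->2]=2 ship[0->1]=2 prod=4 -> [19 5 10 1]
Step 7: demand=3,sold=1 ship[2->3]=1 ship[1->2]=2 ship[0->1]=2 prod=4 -> [21 5 11 1]
Step 8: demand=3,sold=1 ship[2->3]=1 ship[1->2]=2 ship[0->1]=2 prod=4 -> [23 5 12 1]
Step 9: demand=3,sold=1 ship[2->3]=1 ship[1->2]=2 ship[0->1]=2 prod=4 -> [25 5 13 1]
Step 10: demand=3,sold=1 ship[2->3]=1 ship[1->2]=2 ship[0->1]=2 prod=4 -> [27 5 14 1]
Step 11: demand=3,sold=1 ship[2->3]=1 ship[1->2]=2 ship[0->1]=2 prod=4 -> [29 5 15 1]
Step 12: demand=3,sold=1 ship[2->3]=1 ship[1->2]=2 ship[0->1]=2 prod=4 -> [31 5 16 1]
First stockout at step 6

6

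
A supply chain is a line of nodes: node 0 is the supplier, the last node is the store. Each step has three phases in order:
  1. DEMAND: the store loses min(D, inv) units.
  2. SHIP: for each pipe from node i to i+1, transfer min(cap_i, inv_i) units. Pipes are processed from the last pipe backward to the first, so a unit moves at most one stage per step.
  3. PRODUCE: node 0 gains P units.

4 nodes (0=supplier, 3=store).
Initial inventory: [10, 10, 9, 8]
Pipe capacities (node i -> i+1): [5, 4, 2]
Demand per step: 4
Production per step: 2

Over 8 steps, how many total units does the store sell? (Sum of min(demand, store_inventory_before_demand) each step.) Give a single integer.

Step 1: sold=4 (running total=4) -> [7 11 11 6]
Step 2: sold=4 (running total=8) -> [4 12 13 4]
Step 3: sold=4 (running total=12) -> [2 12 15 2]
Step 4: sold=2 (running total=14) -> [2 10 17 2]
Step 5: sold=2 (running total=16) -> [2 8 19 2]
Step 6: sold=2 (running total=18) -> [2 6 21 2]
Step 7: sold=2 (running total=20) -> [2 4 23 2]
Step 8: sold=2 (running total=22) -> [2 2 25 2]

Answer: 22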